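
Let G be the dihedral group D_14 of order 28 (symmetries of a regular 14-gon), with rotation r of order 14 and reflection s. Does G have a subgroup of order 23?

No

23 does not divide |G| = 28, so by Lagrange no subgroup of order 23 exists.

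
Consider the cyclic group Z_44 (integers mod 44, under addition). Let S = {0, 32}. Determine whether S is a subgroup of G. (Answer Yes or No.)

32 ∈ S but its inverse 12 ∉ S, so S is not a subgroup.

No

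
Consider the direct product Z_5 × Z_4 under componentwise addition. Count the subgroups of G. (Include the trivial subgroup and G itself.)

6

|G| = 20, so by Lagrange every subgroup order divides 20. Divisors: 1, 2, 4, 5, 10, 20.
Subgroups by order — order 1: 1; order 2: 1; order 4: 1; order 5: 1; order 10: 1; order 20: 1.
Total: 1 + 1 + 1 + 1 + 1 + 1 = 6.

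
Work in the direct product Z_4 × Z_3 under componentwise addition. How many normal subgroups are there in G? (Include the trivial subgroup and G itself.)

G is abelian, so every subgroup is normal.
G has 6 subgroups in total, hence 6 normal subgroups.

6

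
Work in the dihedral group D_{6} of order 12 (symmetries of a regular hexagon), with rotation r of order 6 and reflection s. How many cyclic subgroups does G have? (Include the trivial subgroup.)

Each element a generates a cyclic subgroup ⟨a⟩; distinct elements may generate the same one (a cyclic group of order d has φ(d) generators).
Cyclic subgroups by order — order 1: 1; order 2: 7; order 3: 1; order 6: 1.
Total: 10.

10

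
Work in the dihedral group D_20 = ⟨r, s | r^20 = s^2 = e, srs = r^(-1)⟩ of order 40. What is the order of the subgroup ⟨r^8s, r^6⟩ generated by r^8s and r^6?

|⟨r^8s⟩| = 2 and |⟨r^6⟩| = 10, so |H| is a multiple of lcm(2, 10) = 10 and divides |G| = 40.
Closing under the operation: H = {e, r^2, r^4, r^6, r^8, r^10, r^12, r^14, r^16, r^18, s, r^2s, r^4s, r^6s, r^8s, r^10s, r^12s, r^14s, r^16s, r^18s}, so |H| = 20.

20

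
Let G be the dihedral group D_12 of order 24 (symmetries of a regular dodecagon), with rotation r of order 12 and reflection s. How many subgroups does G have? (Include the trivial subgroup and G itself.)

34

|G| = 24, so by Lagrange every subgroup order divides 24. Divisors: 1, 2, 3, 4, 6, 8, 12, 24.
Subgroups by order — order 1: 1; order 2: 13; order 3: 1; order 4: 7; order 6: 5; order 8: 3; order 12: 3; order 24: 1.
Total: 1 + 13 + 1 + 7 + 5 + 3 + 3 + 1 = 34.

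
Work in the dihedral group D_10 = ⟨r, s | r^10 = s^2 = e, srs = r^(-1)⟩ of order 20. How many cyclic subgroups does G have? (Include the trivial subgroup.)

A cyclic subgroup of order d is generated by each of its φ(d) elements of order d, so the cyclic subgroups of order d number (#elements of order d)/φ(d).
Cyclic subgroups by order — order 1: 1; order 2: 11; order 5: 1; order 10: 1.
Total: 14.

14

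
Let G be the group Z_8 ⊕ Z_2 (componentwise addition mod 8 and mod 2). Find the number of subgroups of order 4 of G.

|G| = 16 and 4 | 16, so subgroups of order 4 are possible by Lagrange.
The subgroups of order 4 are: {(0,0), (0,1), (4,0), (4,1)}; {(0,0), (2,0), (4,0), (6,0)}; {(0,0), (2,1), (4,0), (6,1)}.
So G has 3 subgroups of order 4.

3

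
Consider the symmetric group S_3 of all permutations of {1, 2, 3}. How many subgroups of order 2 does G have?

|G| = 6 and 2 | 6, so subgroups of order 2 are possible by Lagrange.
The subgroups of order 2 are: {e, (1 2)}; {e, (1 3)}; {e, (2 3)}.
So G has 3 subgroups of order 2.

3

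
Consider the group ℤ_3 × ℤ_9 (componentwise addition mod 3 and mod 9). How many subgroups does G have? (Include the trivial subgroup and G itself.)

|G| = 27, so by Lagrange every subgroup order divides 27. Divisors: 1, 3, 9, 27.
Subgroups by order — order 1: 1; order 3: 4; order 9: 4; order 27: 1.
Total: 1 + 4 + 4 + 1 = 10.

10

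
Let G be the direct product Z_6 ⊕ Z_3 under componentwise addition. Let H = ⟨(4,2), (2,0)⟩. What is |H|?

|⟨(4,2)⟩| = 3 and |⟨(2,0)⟩| = 3, so |H| is a multiple of lcm(3, 3) = 3 and divides |G| = 18.
Closing under the operation: H = {(0,0), (0,1), (0,2), (2,0), (2,1), (2,2), (4,0), (4,1), (4,2)}, so |H| = 9.

9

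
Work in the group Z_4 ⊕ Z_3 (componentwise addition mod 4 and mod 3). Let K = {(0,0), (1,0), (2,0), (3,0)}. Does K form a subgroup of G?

|K| = 4 divides |G| = 12, consistent with Lagrange.
K contains the identity, every element's inverse is in K, and K is closed under +: it is a subgroup.
In fact K = ⟨(1,0)⟩.

Yes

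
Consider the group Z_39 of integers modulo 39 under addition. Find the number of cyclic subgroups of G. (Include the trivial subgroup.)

4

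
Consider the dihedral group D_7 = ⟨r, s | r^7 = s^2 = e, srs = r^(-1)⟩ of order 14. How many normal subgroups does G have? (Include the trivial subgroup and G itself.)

G has 10 subgroups. Checking conjugation-invariance by order — order 1: 1/1 normal; order 2: 0/7 normal; order 7: 1/1 normal; order 14: 1/1 normal.
Total normal subgroups: 3.

3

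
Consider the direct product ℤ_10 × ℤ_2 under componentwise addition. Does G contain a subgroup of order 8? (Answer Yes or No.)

No

8 does not divide |G| = 20, so by Lagrange no subgroup of order 8 exists.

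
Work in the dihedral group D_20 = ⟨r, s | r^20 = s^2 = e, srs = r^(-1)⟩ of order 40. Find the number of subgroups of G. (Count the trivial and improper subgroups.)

48

|G| = 40, so by Lagrange every subgroup order divides 40. Divisors: 1, 2, 4, 5, 8, 10, 20, 40.
Subgroups by order — order 1: 1; order 2: 21; order 4: 11; order 5: 1; order 8: 5; order 10: 5; order 20: 3; order 40: 1.
Total: 1 + 21 + 11 + 1 + 5 + 5 + 3 + 1 = 48.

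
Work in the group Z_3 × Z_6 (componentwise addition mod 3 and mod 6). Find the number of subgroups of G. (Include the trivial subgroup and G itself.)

12

|G| = 18, so by Lagrange every subgroup order divides 18. Divisors: 1, 2, 3, 6, 9, 18.
Subgroups by order — order 1: 1; order 2: 1; order 3: 4; order 6: 4; order 9: 1; order 18: 1.
Total: 1 + 1 + 4 + 4 + 1 + 1 = 12.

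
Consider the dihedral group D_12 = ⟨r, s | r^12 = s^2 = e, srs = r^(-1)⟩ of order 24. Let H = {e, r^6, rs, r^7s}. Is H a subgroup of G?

|H| = 4 divides |G| = 24, consistent with Lagrange.
H contains the identity, every element's inverse is in H, and H is closed under ·: it is a subgroup.

Yes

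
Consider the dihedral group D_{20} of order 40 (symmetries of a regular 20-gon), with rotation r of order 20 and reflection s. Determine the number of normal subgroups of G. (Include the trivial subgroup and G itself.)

9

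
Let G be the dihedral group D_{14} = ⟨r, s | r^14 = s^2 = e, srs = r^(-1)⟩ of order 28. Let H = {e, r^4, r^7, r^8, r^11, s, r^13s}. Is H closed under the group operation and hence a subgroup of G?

r^4 ∈ H but its inverse r^10 ∉ H, so H is not a subgroup.

No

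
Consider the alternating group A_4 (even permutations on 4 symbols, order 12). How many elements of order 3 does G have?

The elements of order 3 are: (2 3 4), (2 4 3), (1 2 3), (1 2 4), (1 3 2), (1 3 4), (1 4 2), (1 4 3).
That's 8.

8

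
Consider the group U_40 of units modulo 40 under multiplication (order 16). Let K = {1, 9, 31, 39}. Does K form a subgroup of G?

Yes

|K| = 4 divides |G| = 16, consistent with Lagrange.
K contains the identity, every element's inverse is in K, and K is closed under ·: it is a subgroup.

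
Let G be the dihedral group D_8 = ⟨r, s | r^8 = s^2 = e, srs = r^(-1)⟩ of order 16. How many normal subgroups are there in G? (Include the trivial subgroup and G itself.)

G has 19 subgroups. Checking conjugation-invariance by order — order 1: 1/1 normal; order 2: 1/9 normal; order 4: 1/5 normal; order 8: 3/3 normal; order 16: 1/1 normal.
Total normal subgroups: 7.

7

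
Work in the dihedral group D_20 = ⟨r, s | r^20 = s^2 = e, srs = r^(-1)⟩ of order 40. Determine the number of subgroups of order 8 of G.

5

|G| = 40 and 8 | 40, so subgroups of order 8 are possible by Lagrange.
The subgroups of order 8 are: {e, r^5, r^10, r^15, s, r^5s, r^10s, r^15s}; {e, r^5, r^10, r^15, rs, r^6s, r^11s, r^16s}; {e, r^5, r^10, r^15, r^2s, r^7s, r^12s, r^17s}; {e, r^5, r^10, r^15, r^3s, r^8s, r^13s, r^18s}; … (5 in all).
So G has 5 subgroups of order 8.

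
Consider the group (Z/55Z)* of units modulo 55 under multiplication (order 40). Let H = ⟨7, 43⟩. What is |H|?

|⟨7⟩| = 20 and |⟨43⟩| = 4, so |H| is a multiple of lcm(20, 4) = 20 and divides |G| = 40.
Closing under the operation: H = {1, 2, 4, 7, 8, 9, 13, 14, 16, 17, 18, 26, 28, 31, 32, 34, 36, 43, 49, 52}, so |H| = 20.

20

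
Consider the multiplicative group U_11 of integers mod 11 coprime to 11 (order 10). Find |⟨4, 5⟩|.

5

|⟨4⟩| = 5 and |⟨5⟩| = 5, so |H| is a multiple of lcm(5, 5) = 5 and divides |G| = 10.
Closing under the operation: H = {1, 3, 4, 5, 9}, so |H| = 5.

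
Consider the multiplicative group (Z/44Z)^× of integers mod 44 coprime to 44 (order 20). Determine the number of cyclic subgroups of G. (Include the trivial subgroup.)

8

A cyclic subgroup of order d is generated by each of its φ(d) elements of order d, so the cyclic subgroups of order d number (#elements of order d)/φ(d).
Cyclic subgroups by order — order 1: 1; order 2: 3; order 5: 1; order 10: 3.
Total: 8.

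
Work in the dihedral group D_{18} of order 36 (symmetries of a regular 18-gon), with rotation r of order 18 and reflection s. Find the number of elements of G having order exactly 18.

6

The elements of order 18 are: r, r^5, r^7, r^11, r^13, r^17.
That's 6.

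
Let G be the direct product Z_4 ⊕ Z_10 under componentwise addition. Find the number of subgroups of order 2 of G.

3

|G| = 40 and 2 | 40, so subgroups of order 2 are possible by Lagrange.
The subgroups of order 2 are: {(0,0), (0,5)}; {(0,0), (2,0)}; {(0,0), (2,5)}.
So G has 3 subgroups of order 2.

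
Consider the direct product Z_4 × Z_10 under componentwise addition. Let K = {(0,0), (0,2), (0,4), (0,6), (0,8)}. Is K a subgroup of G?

|K| = 5 divides |G| = 40, consistent with Lagrange.
K contains the identity, every element's inverse is in K, and K is closed under +: it is a subgroup.
In fact K = ⟨(0,2)⟩.

Yes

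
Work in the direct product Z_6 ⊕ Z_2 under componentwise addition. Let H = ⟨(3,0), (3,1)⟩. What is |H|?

|⟨(3,0)⟩| = 2 and |⟨(3,1)⟩| = 2, so |H| is a multiple of lcm(2, 2) = 2 and divides |G| = 12.
Closing under the operation: H = {(0,0), (0,1), (3,0), (3,1)}, so |H| = 4.

4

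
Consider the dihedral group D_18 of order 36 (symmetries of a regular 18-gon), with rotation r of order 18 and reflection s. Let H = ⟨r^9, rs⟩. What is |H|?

|⟨r^9⟩| = 2 and |⟨rs⟩| = 2, so |H| is a multiple of lcm(2, 2) = 2 and divides |G| = 36.
Closing under the operation: H = {e, r^9, rs, r^10s}, so |H| = 4.

4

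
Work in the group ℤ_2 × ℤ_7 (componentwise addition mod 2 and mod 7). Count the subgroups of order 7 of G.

1

|G| = 14 and 7 | 14, so subgroups of order 7 are possible by Lagrange.
The subgroups of order 7 are: {(0,0), (0,1), (0,2), (0,3), (0,4), (0,5), (0,6)}.
So G has 1 subgroup of order 7.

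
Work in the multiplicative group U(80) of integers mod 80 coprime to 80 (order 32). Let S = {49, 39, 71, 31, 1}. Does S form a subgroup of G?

No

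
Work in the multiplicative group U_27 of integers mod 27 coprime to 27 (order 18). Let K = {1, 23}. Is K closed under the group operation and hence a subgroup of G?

No

23 ∈ K but its inverse 20 ∉ K, so K is not a subgroup.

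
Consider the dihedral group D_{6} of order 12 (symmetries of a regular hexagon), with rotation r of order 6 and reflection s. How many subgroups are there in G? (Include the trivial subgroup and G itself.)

16

|G| = 12, so by Lagrange every subgroup order divides 12. Divisors: 1, 2, 3, 4, 6, 12.
Subgroups by order — order 1: 1; order 2: 7; order 3: 1; order 4: 3; order 6: 3; order 12: 1.
Total: 1 + 7 + 1 + 3 + 3 + 1 = 16.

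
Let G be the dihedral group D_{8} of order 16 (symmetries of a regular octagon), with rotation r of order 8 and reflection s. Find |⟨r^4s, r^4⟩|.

4

|⟨r^4s⟩| = 2 and |⟨r^4⟩| = 2, so |H| is a multiple of lcm(2, 2) = 2 and divides |G| = 16.
Closing under the operation: H = {e, r^4, s, r^4s}, so |H| = 4.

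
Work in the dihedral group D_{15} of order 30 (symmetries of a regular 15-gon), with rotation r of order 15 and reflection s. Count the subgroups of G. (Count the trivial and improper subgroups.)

|G| = 30, so by Lagrange every subgroup order divides 30. Divisors: 1, 2, 3, 5, 6, 10, 15, 30.
Subgroups by order — order 1: 1; order 2: 15; order 3: 1; order 5: 1; order 6: 5; order 10: 3; order 15: 1; order 30: 1.
Total: 1 + 15 + 1 + 1 + 5 + 3 + 1 + 1 = 28.

28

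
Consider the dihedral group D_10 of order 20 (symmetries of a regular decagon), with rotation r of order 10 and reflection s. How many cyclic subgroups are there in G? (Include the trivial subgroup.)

14

Group the elements of G by the cyclic subgroup they generate; each cyclic subgroup of order d accounts for φ(d) elements.
Cyclic subgroups by order — order 1: 1; order 2: 11; order 5: 1; order 10: 1.
Total: 14.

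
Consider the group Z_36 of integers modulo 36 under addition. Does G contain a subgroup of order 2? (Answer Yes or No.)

2 | 36. A subgroup of order 2 is {0, 18}.

Yes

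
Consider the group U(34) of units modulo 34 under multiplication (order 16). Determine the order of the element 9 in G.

8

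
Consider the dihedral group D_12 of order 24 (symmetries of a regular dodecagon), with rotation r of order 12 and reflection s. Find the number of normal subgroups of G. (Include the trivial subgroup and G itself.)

9

G has 34 subgroups. Checking conjugation-invariance by order — order 1: 1/1 normal; order 2: 1/13 normal; order 3: 1/1 normal; order 4: 1/7 normal; order 6: 1/5 normal; order 8: 0/3 normal; order 12: 3/3 normal; order 24: 1/1 normal.
Total normal subgroups: 9.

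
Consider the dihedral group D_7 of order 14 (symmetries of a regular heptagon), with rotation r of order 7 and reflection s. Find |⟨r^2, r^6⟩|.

7

|⟨r^2⟩| = 7 and |⟨r^6⟩| = 7, so |H| is a multiple of lcm(7, 7) = 7 and divides |G| = 14.
Closing under the operation: H = {e, r, r^2, r^3, r^4, r^5, r^6}, so |H| = 7.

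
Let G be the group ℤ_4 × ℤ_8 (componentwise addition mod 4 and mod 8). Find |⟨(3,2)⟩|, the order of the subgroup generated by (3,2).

The order of (3,2) in Z_4 × Z_8 is lcm(ord(3) in Z_4, ord(2) in Z_8).
ord(3) = 4 and ord(2) = 4, so |⟨(3,2)⟩| = lcm(4, 4) = 4.

4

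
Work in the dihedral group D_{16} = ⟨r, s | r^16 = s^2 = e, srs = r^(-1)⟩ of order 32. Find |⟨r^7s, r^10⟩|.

|⟨r^7s⟩| = 2 and |⟨r^10⟩| = 8, so |H| is a multiple of lcm(2, 8) = 8 and divides |G| = 32.
Closing under the operation: H = {e, r^2, r^4, r^6, r^8, r^10, r^12, r^14, rs, r^3s, r^5s, r^7s, r^9s, r^11s, r^13s, r^15s}, so |H| = 16.

16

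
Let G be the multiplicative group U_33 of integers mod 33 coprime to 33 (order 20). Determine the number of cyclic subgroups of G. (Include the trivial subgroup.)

8

A cyclic subgroup of order d is generated by each of its φ(d) elements of order d, so the cyclic subgroups of order d number (#elements of order d)/φ(d).
Cyclic subgroups by order — order 1: 1; order 2: 3; order 5: 1; order 10: 3.
Total: 8.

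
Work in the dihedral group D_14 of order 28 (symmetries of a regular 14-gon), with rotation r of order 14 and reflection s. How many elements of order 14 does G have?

6

The elements of order 14 are: r, r^3, r^5, r^9, r^11, r^13.
That's 6.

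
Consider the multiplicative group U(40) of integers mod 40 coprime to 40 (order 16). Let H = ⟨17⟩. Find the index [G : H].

4

|⟨17⟩| = 4 and |G| = 16.
By Lagrange, [G : H] = |G|/|H| = 16/4 = 4.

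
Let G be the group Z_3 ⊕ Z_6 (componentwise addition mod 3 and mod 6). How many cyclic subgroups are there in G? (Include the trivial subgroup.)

10

Each element a generates a cyclic subgroup ⟨a⟩; distinct elements may generate the same one (a cyclic group of order d has φ(d) generators).
Cyclic subgroups by order — order 1: 1; order 2: 1; order 3: 4; order 6: 4.
Total: 10.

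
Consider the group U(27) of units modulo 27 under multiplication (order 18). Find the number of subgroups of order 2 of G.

1

|G| = 18 and 2 | 18, so subgroups of order 2 are possible by Lagrange.
The subgroups of order 2 are: {1, 26}.
So G has 1 subgroup of order 2.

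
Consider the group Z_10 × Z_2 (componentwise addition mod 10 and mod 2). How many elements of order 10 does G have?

12

An element (a,b) has order lcm(ord(a), ord(b)); count pairs with lcm equal to 10.
Enumerating gives 12 such elements.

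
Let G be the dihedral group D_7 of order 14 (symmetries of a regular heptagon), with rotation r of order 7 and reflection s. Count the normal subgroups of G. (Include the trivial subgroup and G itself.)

G has 10 subgroups. Checking conjugation-invariance by order — order 1: 1/1 normal; order 2: 0/7 normal; order 7: 1/1 normal; order 14: 1/1 normal.
Total normal subgroups: 3.

3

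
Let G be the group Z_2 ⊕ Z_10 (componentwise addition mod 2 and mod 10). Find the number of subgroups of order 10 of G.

3

|G| = 20 and 10 | 20, so subgroups of order 10 are possible by Lagrange.
The subgroups of order 10 are: {(0,0), (0,1), (0,2), (0,3), (0,4), (0,5), (0,6), (0,7), (0,8), (0,9)}; {(0,0), (0,2), (0,4), (0,6), (0,8), (1,0), (1,2), (1,4), (1,6), (1,8)}; {(0,0), (0,2), (0,4), (0,6), (0,8), (1,1), (1,3), (1,5), (1,7), (1,9)}.
So G has 3 subgroups of order 10.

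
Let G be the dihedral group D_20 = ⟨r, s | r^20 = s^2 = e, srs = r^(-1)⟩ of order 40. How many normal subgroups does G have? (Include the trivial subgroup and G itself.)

9

G has 48 subgroups. Checking conjugation-invariance by order — order 1: 1/1 normal; order 2: 1/21 normal; order 4: 1/11 normal; order 5: 1/1 normal; order 8: 0/5 normal; order 10: 1/5 normal; order 20: 3/3 normal; order 40: 1/1 normal.
Total normal subgroups: 9.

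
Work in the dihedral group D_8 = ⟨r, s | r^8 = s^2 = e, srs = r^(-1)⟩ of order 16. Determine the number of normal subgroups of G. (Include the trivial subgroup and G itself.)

7

G has 19 subgroups. Checking conjugation-invariance by order — order 1: 1/1 normal; order 2: 1/9 normal; order 4: 1/5 normal; order 8: 3/3 normal; order 16: 1/1 normal.
Total normal subgroups: 7.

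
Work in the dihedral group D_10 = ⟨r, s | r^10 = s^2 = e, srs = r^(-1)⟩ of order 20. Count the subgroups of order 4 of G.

|G| = 20 and 4 | 20, so subgroups of order 4 are possible by Lagrange.
The subgroups of order 4 are: {e, r^5, r^2s, r^7s}; {e, r^5, r^3s, r^8s}; {e, r^5, r^4s, r^9s}; {e, r^5, s, r^5s}; … (5 in all).
So G has 5 subgroups of order 4.

5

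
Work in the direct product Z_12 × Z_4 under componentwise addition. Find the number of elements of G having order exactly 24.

An element (a,b) has order lcm(ord(a), ord(b)); count pairs with lcm equal to 24.
Enumerating gives 0 such elements.

0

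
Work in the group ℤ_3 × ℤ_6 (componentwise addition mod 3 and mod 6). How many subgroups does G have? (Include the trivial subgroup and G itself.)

12

|G| = 18, so by Lagrange every subgroup order divides 18. Divisors: 1, 2, 3, 6, 9, 18.
Subgroups by order — order 1: 1; order 2: 1; order 3: 4; order 6: 4; order 9: 1; order 18: 1.
Total: 1 + 1 + 4 + 4 + 1 + 1 = 12.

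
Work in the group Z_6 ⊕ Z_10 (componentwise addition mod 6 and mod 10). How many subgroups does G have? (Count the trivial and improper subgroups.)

20

|G| = 60, so by Lagrange every subgroup order divides 60. Divisors: 1, 2, 3, 4, 5, 6, 10, 12, 15, 20, 30, 60.
Subgroups by order — order 1: 1; order 2: 3; order 3: 1; order 4: 1; order 5: 1; order 6: 3; order 10: 3; order 12: 1; order 15: 1; order 20: 1; order 30: 3; order 60: 1.
Total: 1 + 3 + 1 + 1 + 1 + 3 + 3 + 1 + 1 + 1 + 3 + 1 = 20.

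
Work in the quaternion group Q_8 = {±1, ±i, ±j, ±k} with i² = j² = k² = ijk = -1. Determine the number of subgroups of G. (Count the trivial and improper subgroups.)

6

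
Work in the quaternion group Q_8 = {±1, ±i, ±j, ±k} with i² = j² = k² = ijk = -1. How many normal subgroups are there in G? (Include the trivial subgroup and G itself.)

6

G has 6 subgroups. Checking conjugation-invariance by order — order 1: 1/1 normal; order 2: 1/1 normal; order 4: 3/3 normal; order 8: 1/1 normal.
Total normal subgroups: 6.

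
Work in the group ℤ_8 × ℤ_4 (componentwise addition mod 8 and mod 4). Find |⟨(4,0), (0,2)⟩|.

|⟨(4,0)⟩| = 2 and |⟨(0,2)⟩| = 2, so |H| is a multiple of lcm(2, 2) = 2 and divides |G| = 32.
Closing under the operation: H = {(0,0), (0,2), (4,0), (4,2)}, so |H| = 4.

4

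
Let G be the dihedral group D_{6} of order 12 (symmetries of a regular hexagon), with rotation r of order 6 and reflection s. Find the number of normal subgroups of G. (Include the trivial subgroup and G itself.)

7

G has 16 subgroups. Checking conjugation-invariance by order — order 1: 1/1 normal; order 2: 1/7 normal; order 3: 1/1 normal; order 4: 0/3 normal; order 6: 3/3 normal; order 12: 1/1 normal.
Total normal subgroups: 7.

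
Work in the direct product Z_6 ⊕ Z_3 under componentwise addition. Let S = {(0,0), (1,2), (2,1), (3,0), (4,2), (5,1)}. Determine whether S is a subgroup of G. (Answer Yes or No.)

Yes

|S| = 6 divides |G| = 18, consistent with Lagrange.
S contains the identity, every element's inverse is in S, and S is closed under +: it is a subgroup.
In fact S = ⟨(1,2)⟩.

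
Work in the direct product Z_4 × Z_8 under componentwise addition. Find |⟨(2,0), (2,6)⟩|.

8

|⟨(2,0)⟩| = 2 and |⟨(2,6)⟩| = 4, so |H| is a multiple of lcm(2, 4) = 4 and divides |G| = 32.
Closing under the operation: H = {(0,0), (0,2), (0,4), (0,6), (2,0), (2,2), (2,4), (2,6)}, so |H| = 8.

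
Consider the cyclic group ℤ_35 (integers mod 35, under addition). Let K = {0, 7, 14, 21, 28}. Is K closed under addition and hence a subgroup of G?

Yes

|K| = 5 divides |G| = 35, consistent with Lagrange.
K contains the identity, every element's inverse is in K, and K is closed under +: it is a subgroup.
In fact K = ⟨21⟩.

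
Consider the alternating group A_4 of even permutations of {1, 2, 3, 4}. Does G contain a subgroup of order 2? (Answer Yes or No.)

2 | 12. A subgroup of order 2 is {e, (1 2)(3 4)}.

Yes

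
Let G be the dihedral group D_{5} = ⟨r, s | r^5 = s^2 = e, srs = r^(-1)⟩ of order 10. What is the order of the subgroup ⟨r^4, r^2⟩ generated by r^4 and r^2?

5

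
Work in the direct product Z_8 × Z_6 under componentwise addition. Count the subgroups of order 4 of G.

3

|G| = 48 and 4 | 48, so subgroups of order 4 are possible by Lagrange.
The subgroups of order 4 are: {(0,0), (0,3), (4,0), (4,3)}; {(0,0), (2,0), (4,0), (6,0)}; {(0,0), (2,3), (4,0), (6,3)}.
So G has 3 subgroups of order 4.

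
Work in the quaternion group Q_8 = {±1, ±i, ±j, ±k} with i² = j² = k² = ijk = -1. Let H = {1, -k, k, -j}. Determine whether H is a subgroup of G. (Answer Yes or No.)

No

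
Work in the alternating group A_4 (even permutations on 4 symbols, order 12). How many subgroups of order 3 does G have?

|G| = 12 and 3 | 12, so subgroups of order 3 are possible by Lagrange.
The subgroups of order 3 are: {e, (1 2 3), (1 3 2)}; {e, (1 2 4), (1 4 2)}; {e, (1 3 4), (1 4 3)}; {e, (2 3 4), (2 4 3)}.
So G has 4 subgroups of order 3.

4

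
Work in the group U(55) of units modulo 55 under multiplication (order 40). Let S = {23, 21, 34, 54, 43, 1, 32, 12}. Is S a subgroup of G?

|S| = 8 divides |G| = 40, consistent with Lagrange.
S contains the identity, every element's inverse is in S, and S is closed under ·: it is a subgroup.

Yes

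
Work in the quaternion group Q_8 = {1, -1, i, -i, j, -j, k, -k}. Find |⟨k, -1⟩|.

4

|⟨k⟩| = 4 and |⟨-1⟩| = 2, so |H| is a multiple of lcm(4, 2) = 4 and divides |G| = 8.
Closing under the operation: H = {1, -1, k, -k}, so |H| = 4.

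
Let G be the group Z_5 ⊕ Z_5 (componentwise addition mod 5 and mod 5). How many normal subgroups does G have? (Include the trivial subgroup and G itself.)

G is abelian, so every subgroup is normal.
G has 8 subgroups in total, hence 8 normal subgroups.

8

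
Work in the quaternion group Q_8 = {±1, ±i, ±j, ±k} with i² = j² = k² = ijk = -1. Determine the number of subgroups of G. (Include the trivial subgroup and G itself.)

6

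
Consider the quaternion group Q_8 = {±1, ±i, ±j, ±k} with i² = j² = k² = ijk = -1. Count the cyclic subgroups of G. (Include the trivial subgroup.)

5

A cyclic subgroup of order d is generated by each of its φ(d) elements of order d, so the cyclic subgroups of order d number (#elements of order d)/φ(d).
Cyclic subgroups by order — order 1: 1; order 2: 1; order 4: 3.
Total: 5.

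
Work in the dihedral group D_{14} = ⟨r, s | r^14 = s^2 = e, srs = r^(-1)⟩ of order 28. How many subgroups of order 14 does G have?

3

|G| = 28 and 14 | 28, so subgroups of order 14 are possible by Lagrange.
The subgroups of order 14 are: {e, r, r^2, r^3, r^4, r^5, r^6, r^7, r^8, r^9, r^10, r^11, r^12, r^13}; {e, r^2, r^4, r^6, r^8, r^10, r^12, s, r^2s, r^4s, r^6s, r^8s, r^10s, r^12s}; {e, r^2, r^4, r^6, r^8, r^10, r^12, rs, r^3s, r^5s, r^7s, r^9s, r^11s, r^13s}.
So G has 3 subgroups of order 14.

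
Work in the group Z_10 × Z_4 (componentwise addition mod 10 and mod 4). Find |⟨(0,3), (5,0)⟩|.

8

|⟨(0,3)⟩| = 4 and |⟨(5,0)⟩| = 2, so |H| is a multiple of lcm(4, 2) = 4 and divides |G| = 40.
Closing under the operation: H = {(0,0), (0,1), (0,2), (0,3), (5,0), (5,1), (5,2), (5,3)}, so |H| = 8.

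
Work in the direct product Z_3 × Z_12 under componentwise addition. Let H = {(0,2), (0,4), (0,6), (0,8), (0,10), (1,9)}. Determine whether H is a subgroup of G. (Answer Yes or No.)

No

The identity (0,0) ∉ H, so H is not a subgroup.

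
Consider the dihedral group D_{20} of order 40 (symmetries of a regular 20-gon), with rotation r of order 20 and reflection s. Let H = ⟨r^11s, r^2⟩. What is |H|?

20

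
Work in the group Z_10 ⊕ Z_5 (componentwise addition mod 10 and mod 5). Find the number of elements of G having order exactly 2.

1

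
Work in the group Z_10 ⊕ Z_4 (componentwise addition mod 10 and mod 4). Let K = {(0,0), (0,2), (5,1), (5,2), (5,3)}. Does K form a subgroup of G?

Closure fails: (0,2) + (5,2) = (5,0) ∉ K. So K is not a subgroup.

No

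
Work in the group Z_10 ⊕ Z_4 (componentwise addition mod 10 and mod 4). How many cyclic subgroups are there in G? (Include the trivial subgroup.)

Group the elements of G by the cyclic subgroup they generate; each cyclic subgroup of order d accounts for φ(d) elements.
Cyclic subgroups by order — order 1: 1; order 2: 3; order 4: 2; order 5: 1; order 10: 3; order 20: 2.
Total: 12.

12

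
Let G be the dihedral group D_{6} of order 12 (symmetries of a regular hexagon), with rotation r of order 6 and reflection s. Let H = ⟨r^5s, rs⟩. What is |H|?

6

|⟨r^5s⟩| = 2 and |⟨rs⟩| = 2, so |H| is a multiple of lcm(2, 2) = 2 and divides |G| = 12.
Closing under the operation: H = {e, r^2, r^4, rs, r^3s, r^5s}, so |H| = 6.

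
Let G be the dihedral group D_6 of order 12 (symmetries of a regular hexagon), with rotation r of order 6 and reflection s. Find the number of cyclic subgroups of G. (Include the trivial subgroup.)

10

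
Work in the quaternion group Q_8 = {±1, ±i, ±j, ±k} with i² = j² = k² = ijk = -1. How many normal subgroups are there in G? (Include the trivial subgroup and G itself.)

6

G has 6 subgroups. Checking conjugation-invariance by order — order 1: 1/1 normal; order 2: 1/1 normal; order 4: 3/3 normal; order 8: 1/1 normal.
Total normal subgroups: 6.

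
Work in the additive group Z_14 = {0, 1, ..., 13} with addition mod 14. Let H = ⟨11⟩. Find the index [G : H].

1

|⟨11⟩| = 14 and |G| = 14.
By Lagrange, [G : H] = |G|/|H| = 14/14 = 1.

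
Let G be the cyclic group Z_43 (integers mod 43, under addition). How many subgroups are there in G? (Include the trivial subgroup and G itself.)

2

Subgroups of the cyclic group Z_43 correspond bijectively to divisors of 43.
Divisors of 43: 1, 43.
So Z_43 has 2 subgroups.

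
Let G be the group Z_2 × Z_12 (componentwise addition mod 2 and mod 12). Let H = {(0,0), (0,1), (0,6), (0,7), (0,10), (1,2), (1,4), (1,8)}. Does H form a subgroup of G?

No

(0,1) ∈ H but its inverse (0,11) ∉ H, so H is not a subgroup.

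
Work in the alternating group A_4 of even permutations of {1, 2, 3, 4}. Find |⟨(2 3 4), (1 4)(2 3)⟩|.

12

|⟨(2 3 4)⟩| = 3 and |⟨(1 4)(2 3)⟩| = 2, so |H| is a multiple of lcm(3, 2) = 6 and divides |G| = 12.
Closing {(2 3 4), (1 4)(2 3)} under the group operation gives all of G, so |H| = 12.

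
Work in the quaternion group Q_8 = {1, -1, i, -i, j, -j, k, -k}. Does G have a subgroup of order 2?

2 | 8. A subgroup of order 2 is {1, -1}.

Yes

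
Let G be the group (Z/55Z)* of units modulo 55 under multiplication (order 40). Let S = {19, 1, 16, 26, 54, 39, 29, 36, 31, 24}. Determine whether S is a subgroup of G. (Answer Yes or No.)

|S| = 10 divides |G| = 40, consistent with Lagrange.
S contains the identity, every element's inverse is in S, and S is closed under ·: it is a subgroup.
In fact S = ⟨39⟩.

Yes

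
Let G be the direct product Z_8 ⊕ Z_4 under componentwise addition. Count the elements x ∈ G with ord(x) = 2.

An element (a,b) has order lcm(ord(a), ord(b)); count pairs with lcm equal to 2.
Enumerating gives 3 such elements.

3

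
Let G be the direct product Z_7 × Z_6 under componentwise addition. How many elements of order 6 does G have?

An element (a,b) has order lcm(ord(a), ord(b)); count pairs with lcm equal to 6.
Enumerating gives 2 such elements.

2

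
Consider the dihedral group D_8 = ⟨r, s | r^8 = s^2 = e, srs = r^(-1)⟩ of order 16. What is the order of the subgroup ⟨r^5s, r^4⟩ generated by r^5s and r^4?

|⟨r^5s⟩| = 2 and |⟨r^4⟩| = 2, so |H| is a multiple of lcm(2, 2) = 2 and divides |G| = 16.
Closing under the operation: H = {e, r^4, rs, r^5s}, so |H| = 4.

4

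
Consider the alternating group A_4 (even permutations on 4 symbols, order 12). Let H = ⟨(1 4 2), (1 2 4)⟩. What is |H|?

3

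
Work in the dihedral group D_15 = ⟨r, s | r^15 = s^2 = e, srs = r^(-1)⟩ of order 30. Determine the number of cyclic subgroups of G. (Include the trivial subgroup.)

Each element a generates a cyclic subgroup ⟨a⟩; distinct elements may generate the same one (a cyclic group of order d has φ(d) generators).
Cyclic subgroups by order — order 1: 1; order 2: 15; order 3: 1; order 5: 1; order 15: 1.
Total: 19.

19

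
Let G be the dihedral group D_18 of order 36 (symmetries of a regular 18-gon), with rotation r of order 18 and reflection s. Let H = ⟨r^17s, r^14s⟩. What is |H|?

|⟨r^17s⟩| = 2 and |⟨r^14s⟩| = 2, so |H| is a multiple of lcm(2, 2) = 2 and divides |G| = 36.
Closing under the operation: H = {e, r^3, r^6, r^9, r^12, r^15, r^2s, r^5s, r^8s, r^11s, r^14s, r^17s}, so |H| = 12.

12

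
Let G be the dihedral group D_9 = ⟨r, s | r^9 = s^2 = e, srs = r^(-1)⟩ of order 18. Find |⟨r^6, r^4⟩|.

|⟨r^6⟩| = 3 and |⟨r^4⟩| = 9, so |H| is a multiple of lcm(3, 9) = 9 and divides |G| = 18.
Closing under the operation: H = {e, r, r^2, r^3, r^4, r^5, r^6, r^7, r^8}, so |H| = 9.

9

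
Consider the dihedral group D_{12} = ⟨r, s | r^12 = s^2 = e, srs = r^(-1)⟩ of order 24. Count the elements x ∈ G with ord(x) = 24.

0

No element of G has order 24 (even though 24 | 24).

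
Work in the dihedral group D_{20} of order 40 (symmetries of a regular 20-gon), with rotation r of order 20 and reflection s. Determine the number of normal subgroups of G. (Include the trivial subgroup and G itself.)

G has 48 subgroups. Checking conjugation-invariance by order — order 1: 1/1 normal; order 2: 1/21 normal; order 4: 1/11 normal; order 5: 1/1 normal; order 8: 0/5 normal; order 10: 1/5 normal; order 20: 3/3 normal; order 40: 1/1 normal.
Total normal subgroups: 9.

9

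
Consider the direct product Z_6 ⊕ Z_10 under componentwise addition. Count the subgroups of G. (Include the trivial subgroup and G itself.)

20

|G| = 60, so by Lagrange every subgroup order divides 60. Divisors: 1, 2, 3, 4, 5, 6, 10, 12, 15, 20, 30, 60.
Subgroups by order — order 1: 1; order 2: 3; order 3: 1; order 4: 1; order 5: 1; order 6: 3; order 10: 3; order 12: 1; order 15: 1; order 20: 1; order 30: 3; order 60: 1.
Total: 1 + 3 + 1 + 1 + 1 + 3 + 3 + 1 + 1 + 1 + 3 + 1 = 20.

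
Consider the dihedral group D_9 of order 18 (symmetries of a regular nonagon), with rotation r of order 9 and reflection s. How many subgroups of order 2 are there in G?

9

|G| = 18 and 2 | 18, so subgroups of order 2 are possible by Lagrange.
The subgroups of order 2 are: {e, r^2s}; {e, r^3s}; {e, r^4s}; {e, r^5s}; … (9 in all).
So G has 9 subgroups of order 2.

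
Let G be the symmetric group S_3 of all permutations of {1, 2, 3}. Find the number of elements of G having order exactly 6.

0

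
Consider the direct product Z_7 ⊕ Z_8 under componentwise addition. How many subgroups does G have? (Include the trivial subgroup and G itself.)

8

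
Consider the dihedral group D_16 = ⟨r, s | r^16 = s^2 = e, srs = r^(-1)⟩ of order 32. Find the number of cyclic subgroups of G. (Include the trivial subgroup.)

Group the elements of G by the cyclic subgroup they generate; each cyclic subgroup of order d accounts for φ(d) elements.
Cyclic subgroups by order — order 1: 1; order 2: 17; order 4: 1; order 8: 1; order 16: 1.
Total: 21.

21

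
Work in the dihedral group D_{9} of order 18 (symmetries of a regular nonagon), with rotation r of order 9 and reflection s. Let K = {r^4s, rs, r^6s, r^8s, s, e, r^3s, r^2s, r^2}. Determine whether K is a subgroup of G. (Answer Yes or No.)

r^2 ∈ K but its inverse r^7 ∉ K, so K is not a subgroup.

No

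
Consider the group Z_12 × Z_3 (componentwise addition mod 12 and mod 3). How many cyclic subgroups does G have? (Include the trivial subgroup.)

15

Group the elements of G by the cyclic subgroup they generate; each cyclic subgroup of order d accounts for φ(d) elements.
Cyclic subgroups by order — order 1: 1; order 2: 1; order 3: 4; order 4: 1; order 6: 4; order 12: 4.
Total: 15.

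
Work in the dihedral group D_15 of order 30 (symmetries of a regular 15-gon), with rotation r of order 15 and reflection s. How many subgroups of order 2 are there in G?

15

|G| = 30 and 2 | 30, so subgroups of order 2 are possible by Lagrange.
The subgroups of order 2 are: {e, r^10s}; {e, r^11s}; {e, r^12s}; {e, r^13s}; … (15 in all).
So G has 15 subgroups of order 2.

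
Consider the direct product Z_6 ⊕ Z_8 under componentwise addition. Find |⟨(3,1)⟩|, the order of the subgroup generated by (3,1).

8

The order of (3,1) in Z_6 × Z_8 is lcm(ord(3) in Z_6, ord(1) in Z_8).
ord(3) = 2 and ord(1) = 8, so |⟨(3,1)⟩| = lcm(2, 8) = 8.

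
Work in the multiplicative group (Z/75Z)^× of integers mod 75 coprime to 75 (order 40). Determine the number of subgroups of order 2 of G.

|G| = 40 and 2 | 40, so subgroups of order 2 are possible by Lagrange.
The subgroups of order 2 are: {1, 26}; {1, 49}; {1, 74}.
So G has 3 subgroups of order 2.

3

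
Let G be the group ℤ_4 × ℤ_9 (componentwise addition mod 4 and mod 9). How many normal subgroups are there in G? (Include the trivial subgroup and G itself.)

9

G is abelian, so every subgroup is normal.
G has 9 subgroups in total, hence 9 normal subgroups.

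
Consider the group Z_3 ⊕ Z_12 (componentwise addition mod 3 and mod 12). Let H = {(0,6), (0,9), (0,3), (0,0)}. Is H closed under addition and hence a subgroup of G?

|H| = 4 divides |G| = 36, consistent with Lagrange.
H contains the identity, every element's inverse is in H, and H is closed under +: it is a subgroup.
In fact H = ⟨(0,3)⟩.

Yes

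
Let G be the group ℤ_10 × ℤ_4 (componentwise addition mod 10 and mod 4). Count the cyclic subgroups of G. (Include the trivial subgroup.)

12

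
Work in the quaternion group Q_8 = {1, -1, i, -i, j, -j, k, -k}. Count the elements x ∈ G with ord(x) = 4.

6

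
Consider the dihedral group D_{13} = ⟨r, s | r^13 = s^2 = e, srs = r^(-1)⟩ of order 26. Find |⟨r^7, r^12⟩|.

|⟨r^7⟩| = 13 and |⟨r^12⟩| = 13, so |H| is a multiple of lcm(13, 13) = 13 and divides |G| = 26.
Closing under the operation: H = {e, r, r^2, r^3, r^4, r^5, r^6, r^7, r^8, r^9, r^10, r^11, r^12}, so |H| = 13.

13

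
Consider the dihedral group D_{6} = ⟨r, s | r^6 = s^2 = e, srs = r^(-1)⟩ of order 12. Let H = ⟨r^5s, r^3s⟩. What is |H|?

6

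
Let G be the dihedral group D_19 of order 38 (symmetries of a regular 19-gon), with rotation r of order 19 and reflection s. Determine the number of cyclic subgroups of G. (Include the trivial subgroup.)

21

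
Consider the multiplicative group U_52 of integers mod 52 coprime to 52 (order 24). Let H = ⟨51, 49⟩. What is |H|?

|⟨51⟩| = 2 and |⟨49⟩| = 6, so |H| is a multiple of lcm(2, 6) = 6 and divides |G| = 24.
Closing under the operation: H = {1, 3, 9, 17, 23, 25, 27, 29, 35, 43, 49, 51}, so |H| = 12.

12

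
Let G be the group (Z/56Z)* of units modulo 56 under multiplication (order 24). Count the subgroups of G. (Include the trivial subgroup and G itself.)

|G| = 24, so by Lagrange every subgroup order divides 24. Divisors: 1, 2, 3, 4, 6, 8, 12, 24.
Subgroups by order — order 1: 1; order 2: 7; order 3: 1; order 4: 7; order 6: 7; order 8: 1; order 12: 7; order 24: 1.
Total: 1 + 7 + 1 + 7 + 7 + 1 + 7 + 1 = 32.

32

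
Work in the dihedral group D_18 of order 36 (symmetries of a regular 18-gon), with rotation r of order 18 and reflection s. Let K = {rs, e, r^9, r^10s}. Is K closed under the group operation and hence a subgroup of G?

|K| = 4 divides |G| = 36, consistent with Lagrange.
K contains the identity, every element's inverse is in K, and K is closed under ·: it is a subgroup.

Yes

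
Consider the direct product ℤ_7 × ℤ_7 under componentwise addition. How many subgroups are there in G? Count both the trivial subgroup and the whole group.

10

|G| = 49, so by Lagrange every subgroup order divides 49. Divisors: 1, 7, 49.
Subgroups by order — order 1: 1; order 7: 8; order 49: 1.
Total: 1 + 8 + 1 = 10.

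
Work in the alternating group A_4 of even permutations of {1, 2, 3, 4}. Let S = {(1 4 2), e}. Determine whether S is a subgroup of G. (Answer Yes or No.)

No

(1 4 2) ∈ S but its inverse (1 2 4) ∉ S, so S is not a subgroup.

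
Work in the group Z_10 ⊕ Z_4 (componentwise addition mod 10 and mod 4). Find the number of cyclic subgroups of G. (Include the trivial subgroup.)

A cyclic subgroup of order d is generated by each of its φ(d) elements of order d, so the cyclic subgroups of order d number (#elements of order d)/φ(d).
Cyclic subgroups by order — order 1: 1; order 2: 3; order 4: 2; order 5: 1; order 10: 3; order 20: 2.
Total: 12.

12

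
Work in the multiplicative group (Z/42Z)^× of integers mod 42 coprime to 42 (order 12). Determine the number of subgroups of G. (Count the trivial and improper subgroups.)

10

|G| = 12, so by Lagrange every subgroup order divides 12. Divisors: 1, 2, 3, 4, 6, 12.
Subgroups by order — order 1: 1; order 2: 3; order 3: 1; order 4: 1; order 6: 3; order 12: 1.
Total: 1 + 3 + 1 + 1 + 3 + 1 = 10.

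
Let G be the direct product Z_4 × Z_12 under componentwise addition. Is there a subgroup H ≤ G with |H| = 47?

47 does not divide |G| = 48, so by Lagrange no subgroup of order 47 exists.

No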